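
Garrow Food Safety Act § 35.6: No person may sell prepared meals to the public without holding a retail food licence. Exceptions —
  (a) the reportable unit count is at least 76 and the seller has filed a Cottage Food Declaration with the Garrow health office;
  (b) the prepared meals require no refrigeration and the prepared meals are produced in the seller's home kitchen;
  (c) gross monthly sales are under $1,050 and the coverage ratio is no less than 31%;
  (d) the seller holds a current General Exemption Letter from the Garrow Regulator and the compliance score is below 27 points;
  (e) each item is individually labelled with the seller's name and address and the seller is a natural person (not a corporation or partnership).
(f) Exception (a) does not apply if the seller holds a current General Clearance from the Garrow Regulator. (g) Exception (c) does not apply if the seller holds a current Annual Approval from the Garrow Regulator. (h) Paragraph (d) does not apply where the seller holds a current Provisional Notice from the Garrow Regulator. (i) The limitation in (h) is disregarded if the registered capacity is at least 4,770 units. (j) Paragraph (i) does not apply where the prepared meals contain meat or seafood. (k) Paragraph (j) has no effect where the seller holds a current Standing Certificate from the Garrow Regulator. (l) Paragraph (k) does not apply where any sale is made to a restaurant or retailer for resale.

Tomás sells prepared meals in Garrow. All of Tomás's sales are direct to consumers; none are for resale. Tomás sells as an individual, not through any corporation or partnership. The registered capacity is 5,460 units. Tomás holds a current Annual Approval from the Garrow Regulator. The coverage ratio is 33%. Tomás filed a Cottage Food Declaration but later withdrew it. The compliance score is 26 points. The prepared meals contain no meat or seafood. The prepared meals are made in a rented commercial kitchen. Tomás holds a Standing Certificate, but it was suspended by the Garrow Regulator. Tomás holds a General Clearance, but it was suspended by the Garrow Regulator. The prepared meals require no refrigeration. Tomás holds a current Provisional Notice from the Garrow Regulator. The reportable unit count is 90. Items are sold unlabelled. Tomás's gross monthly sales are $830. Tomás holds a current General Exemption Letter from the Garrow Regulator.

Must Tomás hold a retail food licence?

Exception (a) requires that the seller has filed a Cottage Food Declaration with the Garrow health office; but the Cottage Food Declaration was withdrawn, so (a) is unavailable.
Exception (b) does not apply: the prepared meals are made in a commercial kitchen, not a home kitchen.
Exception (c)'s conditions are all satisfied: gross monthly sales are $830, under the $1,050 limit; the coverage ratio is 33%, meeting the 31% threshold. But: (g) operates — a current Annual Approval is held. (c) is therefore removed.
Exception (d)'s conditions are all satisfied: a current General Exemption Letter is held; the compliance score is 26 points, below the 27 points limit. As to paragraphs (h)–(l): (h) operates (a current Provisional Notice is held), but is itself disapplied by (i): (i) operates — the registered capacity is 5,460 units, meeting the 4,770 units threshold. (j), which would lift (i), is inapplicable — the prepared meals contain no meat or seafood. (d) remains available.
Exception (e) fails — items are sold unlabelled.

No — exception (d) applies; Tomás is not required to hold a retail food licence.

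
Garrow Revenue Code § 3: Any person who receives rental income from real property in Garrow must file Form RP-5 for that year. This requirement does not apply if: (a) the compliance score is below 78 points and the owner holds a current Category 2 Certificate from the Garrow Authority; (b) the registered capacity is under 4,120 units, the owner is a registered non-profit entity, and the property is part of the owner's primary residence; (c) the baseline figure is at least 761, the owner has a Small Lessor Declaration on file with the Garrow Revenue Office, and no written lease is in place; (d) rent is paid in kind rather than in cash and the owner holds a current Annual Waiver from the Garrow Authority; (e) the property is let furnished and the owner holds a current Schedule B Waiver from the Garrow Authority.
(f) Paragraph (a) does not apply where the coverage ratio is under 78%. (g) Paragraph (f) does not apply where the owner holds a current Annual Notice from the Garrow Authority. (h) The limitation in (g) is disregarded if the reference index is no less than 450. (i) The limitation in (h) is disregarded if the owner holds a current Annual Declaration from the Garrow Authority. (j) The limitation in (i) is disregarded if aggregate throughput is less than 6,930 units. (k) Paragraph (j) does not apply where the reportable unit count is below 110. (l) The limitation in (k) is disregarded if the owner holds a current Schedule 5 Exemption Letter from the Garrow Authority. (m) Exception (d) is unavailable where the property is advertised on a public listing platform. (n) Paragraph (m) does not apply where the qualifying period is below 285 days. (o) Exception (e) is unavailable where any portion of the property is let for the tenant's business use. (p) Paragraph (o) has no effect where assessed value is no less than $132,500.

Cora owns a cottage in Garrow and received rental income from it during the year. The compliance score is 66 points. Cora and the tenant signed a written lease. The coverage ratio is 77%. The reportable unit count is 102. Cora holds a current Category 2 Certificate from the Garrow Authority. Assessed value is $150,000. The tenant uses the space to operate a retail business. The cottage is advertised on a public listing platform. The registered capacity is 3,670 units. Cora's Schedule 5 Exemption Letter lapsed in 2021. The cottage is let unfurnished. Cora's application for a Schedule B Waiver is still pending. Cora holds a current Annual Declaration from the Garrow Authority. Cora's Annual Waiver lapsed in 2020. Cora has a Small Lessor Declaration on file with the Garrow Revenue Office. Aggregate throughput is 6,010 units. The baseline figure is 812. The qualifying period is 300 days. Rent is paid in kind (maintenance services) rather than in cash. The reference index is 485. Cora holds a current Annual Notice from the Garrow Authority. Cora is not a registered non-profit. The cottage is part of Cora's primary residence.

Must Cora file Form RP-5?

No — exception (a) applies; Cora is not required to file Form RP-5.

Exception (a): the compliance score is 66 points, below the 78 points limit; a current Category 2 Certificate is held — every condition holds. Applying paragraphs (f)–(l): (f) is triggered (the coverage ratio is 77%, under the 78% limit), but is displaced by (g): (g) operates against (f): a current Annual Notice is held. (h) is engaged (the reference index is 485, meeting the 450 threshold), but is displaced by (i): (i) is engaged — a current Annual Declaration is held. (j) is engaged (aggregate throughput is 6,010 units, less than the 6,930 units limit), but is set aside by (k): (k) is triggered — the reportable unit count is 102, below the 110 limit. (l) does not operate here (there is no Schedule 5 Exemption Letter in force), so (k) stands. So (a) applies.
Exception (b) does not apply: Cora is not a registered non-profit.
Exception (c) requires that no written lease is in place; but a written lease is in place, so (c) is unavailable.
Exception (d) requires that the owner holds a current Annual Waiver from the Garrow Authority; but the Annual Waiver is not current, so (d) is unavailable.
Exception (e) fails — the property is let unfurnished.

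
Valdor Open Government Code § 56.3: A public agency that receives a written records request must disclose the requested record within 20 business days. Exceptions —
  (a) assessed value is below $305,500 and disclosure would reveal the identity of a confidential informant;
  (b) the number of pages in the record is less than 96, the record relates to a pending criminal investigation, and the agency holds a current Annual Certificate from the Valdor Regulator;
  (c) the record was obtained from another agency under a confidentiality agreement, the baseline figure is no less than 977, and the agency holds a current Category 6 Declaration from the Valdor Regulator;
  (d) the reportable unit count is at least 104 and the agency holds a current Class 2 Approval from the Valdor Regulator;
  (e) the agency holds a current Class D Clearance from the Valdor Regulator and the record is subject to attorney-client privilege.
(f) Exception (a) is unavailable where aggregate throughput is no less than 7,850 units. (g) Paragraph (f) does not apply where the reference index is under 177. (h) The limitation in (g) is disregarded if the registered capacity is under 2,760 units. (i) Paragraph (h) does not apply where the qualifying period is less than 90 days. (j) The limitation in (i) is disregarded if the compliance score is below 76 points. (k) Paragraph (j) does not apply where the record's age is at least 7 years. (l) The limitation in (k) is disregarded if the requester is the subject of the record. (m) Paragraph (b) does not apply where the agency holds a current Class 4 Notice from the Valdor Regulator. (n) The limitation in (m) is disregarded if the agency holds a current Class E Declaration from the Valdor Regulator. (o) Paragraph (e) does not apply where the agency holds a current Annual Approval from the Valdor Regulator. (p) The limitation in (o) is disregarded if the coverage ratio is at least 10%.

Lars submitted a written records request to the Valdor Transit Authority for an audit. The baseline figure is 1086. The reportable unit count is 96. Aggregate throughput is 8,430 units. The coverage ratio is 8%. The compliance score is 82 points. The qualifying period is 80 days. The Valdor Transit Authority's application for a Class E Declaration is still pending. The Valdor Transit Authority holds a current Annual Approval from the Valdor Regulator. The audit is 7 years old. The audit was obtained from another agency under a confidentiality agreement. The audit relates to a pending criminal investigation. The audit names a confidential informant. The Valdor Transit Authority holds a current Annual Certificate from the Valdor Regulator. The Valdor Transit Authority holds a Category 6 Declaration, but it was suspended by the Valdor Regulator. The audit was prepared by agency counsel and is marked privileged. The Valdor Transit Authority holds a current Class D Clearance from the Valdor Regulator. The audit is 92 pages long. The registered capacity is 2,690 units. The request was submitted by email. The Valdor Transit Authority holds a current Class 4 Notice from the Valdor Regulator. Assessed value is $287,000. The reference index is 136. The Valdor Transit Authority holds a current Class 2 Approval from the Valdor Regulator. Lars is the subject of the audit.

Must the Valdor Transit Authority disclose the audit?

Exception (a) is satisfied on its face — assessed value is $287,000, below the $305,500 limit; the audit names a confidential informant. Applying paragraphs (f)–(l): (f) would limit (a) — aggregate throughput is 8,430 units, meeting the 7,850 units threshold — but (g) sets (f) aside: (g) operates against (f): the reference index is 136, under the 177 limit. (h) would limit (g) — the registered capacity is 2,690 units, under the 2,760 units limit — but (i) sets (h) aside: (i) operates — the qualifying period is 80 days, less than the 90 days limit. (j), which would lift (i), is inapplicable — the compliance score is 82 points, not below 76 points. Exception (a) stands.
Exception (b)'s conditions are all satisfied: the number of pages in the record is 92, less than the 96 limit; the audit relates to a pending investigation; a current Annual Certificate is held. But: (m) is engaged — a current Class 4 Notice is held. (n) does not operate here (there is no Class E Declaration in force), so (m) stands. (b) is therefore removed.
Exception (c) requires that the agency holds a current Category 6 Declaration from the Valdor Regulator; but there is no Category 6 Declaration in force, so (c) is unavailable.
Exception (d) requires that the reportable unit count is at least 104; but the reportable unit count is 96, short of 104, so (d) is unavailable.
Exception (e) is satisfied on its face — a current Class D Clearance is held; the audit is privileged. But applying paragraphs (o)–(p): (o) is engaged — a current Annual Approval is held. (p), which would lift (o), is not engaged — the coverage ratio is 8%, short of 10%. (e) is therefore removed.

No — exception (a) applies; the Valdor Transit Authority is not required to disclose the audit.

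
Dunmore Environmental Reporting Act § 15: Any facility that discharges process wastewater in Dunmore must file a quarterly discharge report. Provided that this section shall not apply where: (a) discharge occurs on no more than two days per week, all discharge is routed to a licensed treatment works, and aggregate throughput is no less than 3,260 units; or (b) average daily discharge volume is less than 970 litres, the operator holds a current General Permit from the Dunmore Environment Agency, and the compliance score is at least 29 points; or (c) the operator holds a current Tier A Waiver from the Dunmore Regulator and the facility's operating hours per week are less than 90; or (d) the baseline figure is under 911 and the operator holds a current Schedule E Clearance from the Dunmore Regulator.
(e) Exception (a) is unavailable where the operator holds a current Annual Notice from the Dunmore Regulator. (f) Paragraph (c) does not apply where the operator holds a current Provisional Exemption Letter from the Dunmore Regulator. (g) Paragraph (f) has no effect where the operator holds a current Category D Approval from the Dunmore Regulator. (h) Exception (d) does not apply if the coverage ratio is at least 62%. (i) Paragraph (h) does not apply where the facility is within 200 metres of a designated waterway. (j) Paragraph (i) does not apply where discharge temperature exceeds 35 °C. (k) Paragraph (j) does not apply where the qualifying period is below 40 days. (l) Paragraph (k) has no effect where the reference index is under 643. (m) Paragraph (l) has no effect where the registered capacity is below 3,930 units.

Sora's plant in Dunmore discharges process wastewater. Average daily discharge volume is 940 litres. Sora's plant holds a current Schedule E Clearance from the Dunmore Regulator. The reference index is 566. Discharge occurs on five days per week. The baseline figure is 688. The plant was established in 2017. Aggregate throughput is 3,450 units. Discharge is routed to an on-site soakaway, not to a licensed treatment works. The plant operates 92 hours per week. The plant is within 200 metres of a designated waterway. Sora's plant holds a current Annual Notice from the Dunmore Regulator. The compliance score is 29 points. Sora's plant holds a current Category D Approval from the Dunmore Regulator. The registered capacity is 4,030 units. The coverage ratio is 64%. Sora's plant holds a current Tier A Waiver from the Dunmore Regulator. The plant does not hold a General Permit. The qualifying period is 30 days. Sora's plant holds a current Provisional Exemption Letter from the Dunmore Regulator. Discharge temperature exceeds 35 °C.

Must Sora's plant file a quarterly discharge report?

Exception (a) fails — discharge occurs on five days per week.
Exception (b) does not apply: no General Permit is held.
Exception (c) requires that the facility's operating hours per week are less than 90; but the facility's operating hours per week are 92, not less than 90, so (c) is unavailable.
All of (d)'s requirements are met (the baseline figure is 688, under the 911 limit; a current Schedule E Clearance is held). Turning to paragraphs (h)–(m): (h) operates — the coverage ratio is 64%, meeting the 62% threshold. (i) would limit (h) — the plant is within 200 m of a designated waterway — but (j) sets (i) aside: (j) applies — discharge temperature exceeds 35 °C. (k) would limit (j) — the qualifying period is 30 days, below the 40 days limit — but (l) sets (k) aside: (l) is engaged — the reference index is 566, under the 643 limit. (m), which would lift (l), does not operate here — the registered capacity is 4,030 units, not below 3,930 units. (d) is therefore removed.
No exception applies. The general rule governs.

Yes — Sora's plant must file a quarterly discharge report.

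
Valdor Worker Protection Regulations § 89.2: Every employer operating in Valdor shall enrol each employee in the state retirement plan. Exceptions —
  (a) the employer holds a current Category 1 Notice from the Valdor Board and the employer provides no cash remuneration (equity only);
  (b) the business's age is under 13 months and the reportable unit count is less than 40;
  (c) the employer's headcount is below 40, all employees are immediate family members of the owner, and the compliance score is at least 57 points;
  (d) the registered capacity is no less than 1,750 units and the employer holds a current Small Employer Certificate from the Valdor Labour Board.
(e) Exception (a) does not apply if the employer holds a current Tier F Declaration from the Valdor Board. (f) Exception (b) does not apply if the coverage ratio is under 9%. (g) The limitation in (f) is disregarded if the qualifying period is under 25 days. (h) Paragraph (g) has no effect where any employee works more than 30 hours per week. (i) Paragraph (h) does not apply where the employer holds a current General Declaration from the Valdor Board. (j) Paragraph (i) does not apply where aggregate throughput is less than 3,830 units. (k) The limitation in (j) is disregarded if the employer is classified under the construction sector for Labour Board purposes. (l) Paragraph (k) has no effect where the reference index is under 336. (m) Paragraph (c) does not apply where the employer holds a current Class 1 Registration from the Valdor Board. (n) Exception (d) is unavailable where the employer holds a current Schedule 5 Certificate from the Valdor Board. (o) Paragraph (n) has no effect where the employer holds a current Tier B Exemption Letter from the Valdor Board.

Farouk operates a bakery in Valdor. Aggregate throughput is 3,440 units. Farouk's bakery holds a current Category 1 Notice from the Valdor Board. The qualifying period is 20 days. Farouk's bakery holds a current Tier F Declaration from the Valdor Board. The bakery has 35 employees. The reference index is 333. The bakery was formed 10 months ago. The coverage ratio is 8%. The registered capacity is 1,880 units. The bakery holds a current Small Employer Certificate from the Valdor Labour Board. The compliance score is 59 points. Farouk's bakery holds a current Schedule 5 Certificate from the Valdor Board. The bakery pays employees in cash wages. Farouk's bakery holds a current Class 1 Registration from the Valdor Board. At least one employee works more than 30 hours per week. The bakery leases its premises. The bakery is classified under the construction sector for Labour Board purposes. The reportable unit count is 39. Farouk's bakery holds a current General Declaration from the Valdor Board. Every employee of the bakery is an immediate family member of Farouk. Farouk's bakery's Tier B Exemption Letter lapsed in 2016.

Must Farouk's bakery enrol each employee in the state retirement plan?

Exception (a) fails — employees are paid cash wages.
Exception (b): the business's age is 10 months, under the 13 months limit; the reportable unit count is 39, less than the 40 limit — every condition holds. But applying paragraphs (f)–(l): (f) operates — the coverage ratio is 8%, under the 9% limit. (g) would limit (f) — the qualifying period is 20 days, under the 25 days limit — but (h) sets (g) aside: (h) operates against (g): at least one employee exceeds 30 hours/week. (i) would limit (h) — a current General Declaration is held — but (j) sets (i) aside: (j) is engaged — aggregate throughput is 3,440 units, less than the 3,830 units limit. (k) would limit (j) — the bakery is classified under the construction sector — but (l) sets (k) aside: (l) operates — the reference index is 333, under the 336 limit. So (b) is unavailable.
Exception (c) is satisfied on its face — the employer's headcount is 35, below the 40 limit; every employee is an immediate family member; the compliance score is 59 points, meeting the 57 points threshold. However, paragraph (m) must be considered: (m) operates against (c): a current Class 1 Registration is held. So (c) is unavailable.
Exception (d): the registered capacity is 1,880 units, meeting the 1,750 units threshold; a current Small Employer Certificate is held — every condition holds. Turning to paragraphs (n)–(o): (n) is triggered — a current Schedule 5 Certificate is held. (o) is inapplicable (there is no Tier B Exemption Letter in force), so (n) stands. (d) is therefore removed.
No exception displaces § 89.2.

Yes — Farouk's bakery must enrol each employee in the state retirement plan.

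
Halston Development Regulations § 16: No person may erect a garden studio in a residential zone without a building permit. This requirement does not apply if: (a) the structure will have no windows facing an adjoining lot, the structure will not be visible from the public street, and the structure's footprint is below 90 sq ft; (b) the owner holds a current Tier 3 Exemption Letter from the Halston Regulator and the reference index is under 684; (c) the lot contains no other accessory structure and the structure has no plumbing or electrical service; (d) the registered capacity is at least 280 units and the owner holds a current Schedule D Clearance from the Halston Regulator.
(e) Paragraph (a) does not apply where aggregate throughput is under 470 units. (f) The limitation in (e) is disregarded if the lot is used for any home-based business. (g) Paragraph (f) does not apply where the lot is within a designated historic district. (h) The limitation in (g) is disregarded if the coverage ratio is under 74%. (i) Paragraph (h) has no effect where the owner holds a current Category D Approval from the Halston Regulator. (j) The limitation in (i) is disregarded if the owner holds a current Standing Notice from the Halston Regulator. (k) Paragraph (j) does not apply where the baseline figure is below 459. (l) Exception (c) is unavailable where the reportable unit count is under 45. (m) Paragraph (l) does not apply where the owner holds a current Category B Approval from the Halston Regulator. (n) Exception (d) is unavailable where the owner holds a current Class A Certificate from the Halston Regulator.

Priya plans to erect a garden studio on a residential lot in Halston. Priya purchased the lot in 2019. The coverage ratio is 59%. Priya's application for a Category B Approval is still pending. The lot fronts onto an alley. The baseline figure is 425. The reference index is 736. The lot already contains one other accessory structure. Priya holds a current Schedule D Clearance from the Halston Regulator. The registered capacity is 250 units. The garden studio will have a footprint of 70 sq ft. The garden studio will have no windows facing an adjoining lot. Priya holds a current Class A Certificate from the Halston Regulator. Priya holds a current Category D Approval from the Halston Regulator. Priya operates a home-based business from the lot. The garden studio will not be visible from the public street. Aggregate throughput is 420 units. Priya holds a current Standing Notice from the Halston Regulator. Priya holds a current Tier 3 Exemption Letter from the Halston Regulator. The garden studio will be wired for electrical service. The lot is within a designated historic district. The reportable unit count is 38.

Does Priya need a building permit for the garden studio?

Yes — Priya must obtain a building permit.

Exception (a): no windows face an adjoining lot; the structure will not be visible from the street; the structure's footprint is 70 sq ft, below the 90 sq ft limit — every condition holds. Turning to paragraphs (e)–(k): (e) operates against (a): aggregate throughput is 420 units, under the 470 units limit. (f) would limit (e) — a home-based business operates on the lot — but (g) sets (f) aside: (g) operates against (f): the lot is in a historic district. (h) operates (the coverage ratio is 59%, under the 74% limit), but is set aside by (i): (i) operates — a current Category D Approval is held. (j) operates (a current Standing Notice is held), but is overridden by (k): (k) is engaged — the baseline figure is 425, below the 459 limit. So (a) is unavailable.
Exception (b) requires that the reference index is under 684; but the reference index is 736, not under 684, so (b) is unavailable.
Exception (c) fails — the lot already has another accessory structure.
Exception (d) requires that the registered capacity is at least 280 units; but the registered capacity is 250 units, short of 280 units, so (d) is unavailable.
No exception is made out. Priya falls within the general rule.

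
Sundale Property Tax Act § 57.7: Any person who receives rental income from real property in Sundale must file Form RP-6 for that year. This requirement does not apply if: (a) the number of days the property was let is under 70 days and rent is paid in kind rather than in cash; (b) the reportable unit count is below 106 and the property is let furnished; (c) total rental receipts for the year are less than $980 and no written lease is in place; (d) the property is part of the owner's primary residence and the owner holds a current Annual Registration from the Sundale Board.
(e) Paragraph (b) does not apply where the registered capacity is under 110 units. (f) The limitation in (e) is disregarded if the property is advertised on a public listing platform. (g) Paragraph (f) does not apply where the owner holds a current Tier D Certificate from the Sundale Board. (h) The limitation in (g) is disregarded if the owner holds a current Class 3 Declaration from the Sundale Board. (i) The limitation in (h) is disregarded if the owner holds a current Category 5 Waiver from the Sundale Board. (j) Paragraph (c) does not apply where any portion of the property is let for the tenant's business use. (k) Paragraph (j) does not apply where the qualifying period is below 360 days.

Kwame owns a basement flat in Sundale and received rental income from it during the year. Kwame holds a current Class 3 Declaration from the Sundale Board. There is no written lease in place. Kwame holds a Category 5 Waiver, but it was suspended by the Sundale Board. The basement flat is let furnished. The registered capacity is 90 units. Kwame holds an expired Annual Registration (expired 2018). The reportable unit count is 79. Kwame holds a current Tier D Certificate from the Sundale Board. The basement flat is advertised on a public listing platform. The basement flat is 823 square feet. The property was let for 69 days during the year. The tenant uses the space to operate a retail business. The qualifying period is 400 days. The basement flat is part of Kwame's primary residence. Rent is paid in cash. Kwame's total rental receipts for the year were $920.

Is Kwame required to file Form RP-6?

No — exception (b) applies; Kwame is not required to file Form RP-6.

Exception (a) requires that rent is paid in kind rather than in cash; but rent is paid in cash, so (a) is unavailable.
All of (b)'s requirements are met (the reportable unit count is 79, below the 106 limit; the property is let furnished). Under paragraphs (e)–(i): (e) is engaged (the registered capacity is 90 units, under the 110 units limit), but is set aside by (f): (f) operates against (e): the property is publicly advertised. (g) operates (a current Tier D Certificate is held), but yields to (h): (h) operates against (g): a current Class 3 Declaration is held. (i) does not operate here (no current Category 5 Waiver is held), so (h) stands. Exception (b) stands.
Exception (c) is satisfied on its face — total rental receipts for the year are $920, less than the $980 limit; there is no written lease. Turning to paragraphs (j)–(k): (j) operates against (c): the space is let for business use. (k), which would lift (j), is not triggered — the qualifying period is 400 days, not below 360 days. (c) is therefore removed.
Exception (d) fails — the Annual Registration is not current.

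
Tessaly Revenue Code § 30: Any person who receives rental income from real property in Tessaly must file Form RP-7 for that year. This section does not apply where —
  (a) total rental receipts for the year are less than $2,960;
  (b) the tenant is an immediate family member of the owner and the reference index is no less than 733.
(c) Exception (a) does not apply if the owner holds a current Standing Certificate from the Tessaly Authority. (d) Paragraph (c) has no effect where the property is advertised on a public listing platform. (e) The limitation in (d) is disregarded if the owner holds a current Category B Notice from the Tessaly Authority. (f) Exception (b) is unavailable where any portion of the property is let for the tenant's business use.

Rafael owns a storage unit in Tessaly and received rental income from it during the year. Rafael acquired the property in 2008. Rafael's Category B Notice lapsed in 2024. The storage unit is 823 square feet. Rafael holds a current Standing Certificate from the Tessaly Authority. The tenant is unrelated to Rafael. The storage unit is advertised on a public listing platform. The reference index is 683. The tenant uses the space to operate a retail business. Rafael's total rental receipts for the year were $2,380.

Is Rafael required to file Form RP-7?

No — exception (a) applies; Rafael is not required to file Form RP-7.

Exception (a): total rental receipts for the year are $2,380, less than the $2,960 limit — every condition holds. Considering the limiting provisions: (c) would limit (a) — a current Standing Certificate is held — but (d) sets (c) aside: (d) is triggered — the property is publicly advertised. (e), which would lift (d), is not triggered — there is no Category B Notice in force. Exception (a) stands.
Exception (b) fails — the tenant is unrelated to the owner.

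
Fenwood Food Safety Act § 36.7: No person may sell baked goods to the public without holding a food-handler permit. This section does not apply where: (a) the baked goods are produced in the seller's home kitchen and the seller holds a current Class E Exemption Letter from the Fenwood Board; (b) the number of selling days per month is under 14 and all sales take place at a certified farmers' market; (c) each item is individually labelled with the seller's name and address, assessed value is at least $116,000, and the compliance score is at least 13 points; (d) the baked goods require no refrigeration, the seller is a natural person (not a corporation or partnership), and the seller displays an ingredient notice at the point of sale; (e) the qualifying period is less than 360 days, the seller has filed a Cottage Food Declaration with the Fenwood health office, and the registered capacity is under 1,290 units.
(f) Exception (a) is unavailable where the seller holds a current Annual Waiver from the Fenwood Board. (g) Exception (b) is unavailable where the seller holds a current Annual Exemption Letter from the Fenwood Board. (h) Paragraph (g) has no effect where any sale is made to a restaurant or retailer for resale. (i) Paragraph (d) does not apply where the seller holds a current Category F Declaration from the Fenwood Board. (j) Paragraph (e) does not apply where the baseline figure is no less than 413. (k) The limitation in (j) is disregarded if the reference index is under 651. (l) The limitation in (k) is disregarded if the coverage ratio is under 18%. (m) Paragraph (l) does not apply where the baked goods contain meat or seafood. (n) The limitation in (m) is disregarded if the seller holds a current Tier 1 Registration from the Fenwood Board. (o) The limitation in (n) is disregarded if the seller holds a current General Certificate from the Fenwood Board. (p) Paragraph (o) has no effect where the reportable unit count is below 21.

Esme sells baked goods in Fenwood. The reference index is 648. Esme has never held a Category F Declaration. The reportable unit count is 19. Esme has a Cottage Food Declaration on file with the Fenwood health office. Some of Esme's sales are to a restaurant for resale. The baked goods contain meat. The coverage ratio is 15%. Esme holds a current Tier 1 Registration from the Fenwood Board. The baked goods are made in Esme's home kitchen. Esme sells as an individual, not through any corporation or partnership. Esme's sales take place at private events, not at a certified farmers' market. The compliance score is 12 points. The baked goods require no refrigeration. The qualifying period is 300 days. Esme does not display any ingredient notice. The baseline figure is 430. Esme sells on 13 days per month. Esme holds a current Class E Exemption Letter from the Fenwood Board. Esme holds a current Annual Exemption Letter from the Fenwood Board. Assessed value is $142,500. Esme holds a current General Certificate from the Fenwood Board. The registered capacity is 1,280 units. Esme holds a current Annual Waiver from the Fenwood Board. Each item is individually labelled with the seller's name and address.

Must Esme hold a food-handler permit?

Yes — Esme must hold a food-handler permit.

Exception (a)'s conditions are all satisfied: the baked goods are home-kitchen produced; a current Class E Exemption Letter is held. Turning to paragraph (f): (f) operates against (a): a current Annual Waiver is held. (a) is therefore removed.
Exception (b) requires that all sales take place at a certified farmers' market; but sales are at private events, not a certified farmers' market, so (b) is unavailable.
Exception (c) fails — the compliance score is 12 points, short of 13 points.
Exception (d) requires that the seller displays an ingredient notice at the point of sale; but no ingredient notice is displayed, so (d) is unavailable.
Exception (e) is satisfied on its face — the qualifying period is 300 days, less than the 360 days limit; a Cottage Food Declaration is on file; the registered capacity is 1,280 units, under the 1,290 units limit. But: (j) is engaged — the baseline figure is 430, meeting the 413 threshold. (k) would limit (j) — the reference index is 648, under the 651 limit — but (l) sets (k) aside: (l) is triggered — the coverage ratio is 15%, under the 18% limit. (m) is triggered (the baked goods contain meat), but is overridden by (n): (n) operates against (m): a current Tier 1 Registration is held. (o) is engaged (a current General Certificate is held), but yields to (p): (p) is engaged — the reportable unit count is 19, below the 21 limit. So (e) is unavailable.
No exception displaces § 36.7.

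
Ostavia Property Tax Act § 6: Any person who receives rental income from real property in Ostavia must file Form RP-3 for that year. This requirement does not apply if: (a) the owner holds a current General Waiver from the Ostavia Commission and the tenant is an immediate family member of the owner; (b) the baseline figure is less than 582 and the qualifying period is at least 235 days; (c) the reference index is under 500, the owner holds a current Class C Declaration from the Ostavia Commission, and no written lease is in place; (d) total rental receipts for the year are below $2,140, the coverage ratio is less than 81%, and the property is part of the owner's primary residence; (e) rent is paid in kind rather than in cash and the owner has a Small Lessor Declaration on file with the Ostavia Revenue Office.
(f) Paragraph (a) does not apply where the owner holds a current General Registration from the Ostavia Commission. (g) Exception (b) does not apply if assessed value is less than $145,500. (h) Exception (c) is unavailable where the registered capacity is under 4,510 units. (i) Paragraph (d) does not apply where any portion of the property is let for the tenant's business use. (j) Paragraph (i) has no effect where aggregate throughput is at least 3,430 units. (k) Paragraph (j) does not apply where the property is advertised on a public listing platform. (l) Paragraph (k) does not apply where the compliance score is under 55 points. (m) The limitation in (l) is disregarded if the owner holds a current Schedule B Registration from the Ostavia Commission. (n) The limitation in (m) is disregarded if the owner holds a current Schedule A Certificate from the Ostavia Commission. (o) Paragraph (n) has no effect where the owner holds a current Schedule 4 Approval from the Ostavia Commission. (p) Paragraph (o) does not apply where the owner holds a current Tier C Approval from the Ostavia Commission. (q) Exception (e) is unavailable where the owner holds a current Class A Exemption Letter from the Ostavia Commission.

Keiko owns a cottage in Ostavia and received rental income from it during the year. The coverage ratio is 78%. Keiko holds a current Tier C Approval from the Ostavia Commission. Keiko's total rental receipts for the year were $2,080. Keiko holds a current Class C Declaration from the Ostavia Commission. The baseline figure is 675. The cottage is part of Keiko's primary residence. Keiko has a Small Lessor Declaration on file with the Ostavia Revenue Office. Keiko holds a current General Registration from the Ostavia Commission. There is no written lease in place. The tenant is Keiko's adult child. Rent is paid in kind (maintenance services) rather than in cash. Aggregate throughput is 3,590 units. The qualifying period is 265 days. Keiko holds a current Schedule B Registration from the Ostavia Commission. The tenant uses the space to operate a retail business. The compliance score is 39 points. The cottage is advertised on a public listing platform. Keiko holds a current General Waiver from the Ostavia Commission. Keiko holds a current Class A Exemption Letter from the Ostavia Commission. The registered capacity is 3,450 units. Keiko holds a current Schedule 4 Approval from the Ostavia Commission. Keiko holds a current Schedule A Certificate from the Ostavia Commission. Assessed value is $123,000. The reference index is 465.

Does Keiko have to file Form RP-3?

No — exception (d) applies; Keiko is not required to file Form RP-3.

Exception (a)'s conditions are all satisfied: a current General Waiver is held; the tenant is an immediate family member. But: (f) operates against (a): a current General Registration is held. So (a) is unavailable.
Exception (b) fails — the baseline figure is 675, not less than 582.
Exception (c): the reference index is 465, under the 500 limit; a current Class C Declaration is held; there is no written lease — every condition holds. But: (h) operates against (c): the registered capacity is 3,450 units, under the 4,510 units limit. So (c) is unavailable.
All of (d)'s requirements are met (total rental receipts for the year are $2,080, below the $2,140 limit; the coverage ratio is 78%, less than the 81% limit; the cottage is part of the primary residence). Under paragraphs (i)–(p): (i) is triggered (the space is let for business use), but is set aside by (j): (j) operates against (i): aggregate throughput is 3,590 units, meeting the 3,430 units threshold. (k) operates (the property is publicly advertised), but yields to (l): (l) operates against (k): the compliance score is 39 points, under the 55 points limit. (m) applies (a current Schedule B Registration is held), but is overridden by (n): (n) is engaged — a current Schedule A Certificate is held. (o) would limit (n) — a current Schedule 4 Approval is held — but (p) sets (o) aside: (p) applies — a current Tier C Approval is held. Exception (d) stands.
Exception (e)'s conditions are all satisfied: rent is paid in kind; a Small Lessor Declaration is on file. But: (q) is triggered — a current Class A Exemption Letter is held. So (e) is unavailable.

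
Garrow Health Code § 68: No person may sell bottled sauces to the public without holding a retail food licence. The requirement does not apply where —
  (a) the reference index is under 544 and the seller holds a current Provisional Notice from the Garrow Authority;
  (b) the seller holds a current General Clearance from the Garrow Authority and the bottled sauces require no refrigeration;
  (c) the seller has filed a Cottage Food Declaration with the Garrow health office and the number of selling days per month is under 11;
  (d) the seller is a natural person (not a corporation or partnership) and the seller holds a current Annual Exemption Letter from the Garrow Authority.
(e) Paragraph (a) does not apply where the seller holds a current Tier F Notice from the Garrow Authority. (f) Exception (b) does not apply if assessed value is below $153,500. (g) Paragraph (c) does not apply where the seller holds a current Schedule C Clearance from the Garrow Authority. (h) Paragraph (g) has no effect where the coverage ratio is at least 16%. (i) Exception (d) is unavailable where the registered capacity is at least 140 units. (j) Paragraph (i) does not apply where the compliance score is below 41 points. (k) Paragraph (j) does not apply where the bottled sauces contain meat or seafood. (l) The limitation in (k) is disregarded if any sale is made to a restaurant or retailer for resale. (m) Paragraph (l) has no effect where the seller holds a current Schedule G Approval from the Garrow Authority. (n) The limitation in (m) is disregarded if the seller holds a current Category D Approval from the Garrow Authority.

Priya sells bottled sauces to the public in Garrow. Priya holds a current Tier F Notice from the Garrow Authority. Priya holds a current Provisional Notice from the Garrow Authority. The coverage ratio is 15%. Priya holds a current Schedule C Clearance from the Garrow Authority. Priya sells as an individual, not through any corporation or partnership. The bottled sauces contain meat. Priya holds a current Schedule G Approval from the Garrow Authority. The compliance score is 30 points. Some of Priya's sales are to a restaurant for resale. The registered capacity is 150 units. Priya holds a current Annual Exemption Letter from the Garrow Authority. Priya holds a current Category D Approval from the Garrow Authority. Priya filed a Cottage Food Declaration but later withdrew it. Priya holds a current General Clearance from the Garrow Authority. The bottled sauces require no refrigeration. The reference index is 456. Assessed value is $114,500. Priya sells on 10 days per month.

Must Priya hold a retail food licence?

All of (a)'s requirements are met (the reference index is 456, under the 544 limit; a current Provisional Notice is held). But applying paragraph (e): (e) operates against (a): a current Tier F Notice is held. (a) is therefore removed.
Exception (b): a current General Clearance is held; the bottled sauces are shelf-stable — every condition holds. Turning to paragraph (f): (f) operates — assessed value is $114,500, below the $153,500 limit. So (b) is unavailable.
Exception (c) does not apply: the Cottage Food Declaration was withdrawn.
Exception (d) is satisfied on its face — the seller is a natural person; a current Annual Exemption Letter is held. Applying paragraphs (i)–(n): (i) is triggered (the registered capacity is 150 units, meeting the 140 units threshold), but is displaced by (j): (j) operates — the compliance score is 30 points, below the 41 points limit. (k) would limit (j) — the bottled sauces contain meat — but (l) sets (k) aside: (l) operates — some sales are to a restaurant for resale. (m) would limit (l) — a current Schedule G Approval is held — but (n) sets (m) aside: (n) applies — a current Category D Approval is held. So (d) applies.

No — exception (d) applies; Priya is not required to hold a retail food licence.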